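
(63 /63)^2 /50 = 1 /50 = 0.02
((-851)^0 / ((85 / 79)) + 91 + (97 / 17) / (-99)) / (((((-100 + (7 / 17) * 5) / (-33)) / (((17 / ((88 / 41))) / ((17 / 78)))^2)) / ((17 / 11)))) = 63179.84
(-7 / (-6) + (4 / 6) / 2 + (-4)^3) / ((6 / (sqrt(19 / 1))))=-125*sqrt(19) / 12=-45.41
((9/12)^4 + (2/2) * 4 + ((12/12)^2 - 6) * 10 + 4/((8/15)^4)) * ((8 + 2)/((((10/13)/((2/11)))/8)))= 71.00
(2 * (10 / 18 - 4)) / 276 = -31 / 1242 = -0.02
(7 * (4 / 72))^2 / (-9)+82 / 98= 117155 / 142884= 0.82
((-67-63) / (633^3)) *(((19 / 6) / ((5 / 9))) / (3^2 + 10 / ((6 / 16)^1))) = -247 / 3015451851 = -0.00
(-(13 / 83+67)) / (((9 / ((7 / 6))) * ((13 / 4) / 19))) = -494228 / 9711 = -50.89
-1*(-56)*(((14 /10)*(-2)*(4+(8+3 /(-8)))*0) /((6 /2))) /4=0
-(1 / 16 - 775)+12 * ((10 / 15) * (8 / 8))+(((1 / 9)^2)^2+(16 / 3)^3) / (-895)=73543808801 / 93953520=782.77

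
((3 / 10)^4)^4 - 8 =-79999999956953279 / 10000000000000000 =-8.00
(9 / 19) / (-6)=-3 / 38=-0.08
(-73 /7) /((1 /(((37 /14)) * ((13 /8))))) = -35113 /784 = -44.79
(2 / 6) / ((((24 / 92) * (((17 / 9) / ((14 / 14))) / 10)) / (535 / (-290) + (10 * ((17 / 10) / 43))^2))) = -11.42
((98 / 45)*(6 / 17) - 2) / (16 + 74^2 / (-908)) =-71278 / 577065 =-0.12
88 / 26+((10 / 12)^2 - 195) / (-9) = 105191 / 4212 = 24.97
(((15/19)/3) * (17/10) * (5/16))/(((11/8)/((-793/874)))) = -67405/730664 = -0.09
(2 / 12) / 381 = 1 / 2286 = 0.00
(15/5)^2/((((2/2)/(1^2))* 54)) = 1/6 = 0.17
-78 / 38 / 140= -39 / 2660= -0.01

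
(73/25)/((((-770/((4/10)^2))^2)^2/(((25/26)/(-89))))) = -584/9929704208251953125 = -0.00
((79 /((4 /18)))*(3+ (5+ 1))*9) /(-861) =-33.44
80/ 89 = 0.90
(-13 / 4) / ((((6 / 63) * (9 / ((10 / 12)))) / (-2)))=455 / 72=6.32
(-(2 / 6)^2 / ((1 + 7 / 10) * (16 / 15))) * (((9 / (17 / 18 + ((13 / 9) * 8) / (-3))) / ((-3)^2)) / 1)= 225 / 10676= 0.02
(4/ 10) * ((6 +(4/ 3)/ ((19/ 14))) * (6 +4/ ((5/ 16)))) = 74824/ 1425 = 52.51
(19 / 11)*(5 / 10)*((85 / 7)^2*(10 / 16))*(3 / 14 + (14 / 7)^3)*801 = 63225433125 / 120736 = 523666.79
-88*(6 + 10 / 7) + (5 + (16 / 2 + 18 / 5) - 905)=-53974 / 35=-1542.11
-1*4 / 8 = -1 / 2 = -0.50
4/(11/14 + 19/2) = 0.39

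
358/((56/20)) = 895/7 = 127.86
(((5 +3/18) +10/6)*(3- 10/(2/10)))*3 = -1927/2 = -963.50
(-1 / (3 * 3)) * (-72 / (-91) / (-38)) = 4 / 1729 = 0.00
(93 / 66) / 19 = 31 / 418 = 0.07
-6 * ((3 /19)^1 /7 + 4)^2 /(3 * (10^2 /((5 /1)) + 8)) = -286225 /247646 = -1.16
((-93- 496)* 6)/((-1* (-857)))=-3534/857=-4.12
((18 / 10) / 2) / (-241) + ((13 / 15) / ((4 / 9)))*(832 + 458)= 3031173 / 1205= 2515.50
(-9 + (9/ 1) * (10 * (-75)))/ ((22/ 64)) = -216288/ 11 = -19662.55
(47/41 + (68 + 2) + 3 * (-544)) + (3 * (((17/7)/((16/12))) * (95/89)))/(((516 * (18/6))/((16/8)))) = -13714830225/8786792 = -1560.85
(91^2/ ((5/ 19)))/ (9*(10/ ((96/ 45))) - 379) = -2517424/ 26945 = -93.43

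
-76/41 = -1.85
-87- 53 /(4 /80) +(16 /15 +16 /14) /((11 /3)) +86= -408253 /385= -1060.40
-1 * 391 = -391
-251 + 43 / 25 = -6232 / 25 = -249.28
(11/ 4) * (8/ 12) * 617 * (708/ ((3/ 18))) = 4805196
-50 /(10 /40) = -200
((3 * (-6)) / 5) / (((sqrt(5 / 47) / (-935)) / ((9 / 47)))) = 30294 * sqrt(235) / 235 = 1976.16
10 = 10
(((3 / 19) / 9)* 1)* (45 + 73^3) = 389062 / 57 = 6825.65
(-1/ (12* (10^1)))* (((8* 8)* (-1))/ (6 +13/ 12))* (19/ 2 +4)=432/ 425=1.02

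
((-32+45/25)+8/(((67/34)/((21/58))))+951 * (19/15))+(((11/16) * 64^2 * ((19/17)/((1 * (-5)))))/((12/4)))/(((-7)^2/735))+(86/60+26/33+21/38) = -40771609712/20710437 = -1968.65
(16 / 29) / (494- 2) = 4 / 3567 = 0.00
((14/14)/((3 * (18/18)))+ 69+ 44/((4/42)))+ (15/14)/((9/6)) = 11173/21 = 532.05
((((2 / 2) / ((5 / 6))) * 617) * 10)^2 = 54819216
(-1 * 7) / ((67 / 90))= -630 / 67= -9.40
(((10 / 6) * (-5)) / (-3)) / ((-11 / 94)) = -2350 / 99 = -23.74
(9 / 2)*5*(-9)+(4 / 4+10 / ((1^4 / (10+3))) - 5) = -153 / 2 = -76.50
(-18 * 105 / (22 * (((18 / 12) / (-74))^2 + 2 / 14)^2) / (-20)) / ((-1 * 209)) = -1110822721344 / 1109380355611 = -1.00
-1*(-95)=95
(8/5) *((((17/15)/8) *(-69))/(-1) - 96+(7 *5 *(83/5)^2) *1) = 76467/5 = 15293.40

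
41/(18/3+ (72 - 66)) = 41/12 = 3.42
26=26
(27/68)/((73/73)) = 27/68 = 0.40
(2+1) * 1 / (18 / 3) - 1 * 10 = -19 / 2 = -9.50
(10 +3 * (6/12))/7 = 1.64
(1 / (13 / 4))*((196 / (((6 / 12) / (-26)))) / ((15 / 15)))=-3136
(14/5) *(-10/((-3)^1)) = 28/3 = 9.33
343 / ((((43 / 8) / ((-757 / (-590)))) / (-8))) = -8308832 / 12685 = -655.01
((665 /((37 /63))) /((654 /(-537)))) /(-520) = 1499841 /838864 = 1.79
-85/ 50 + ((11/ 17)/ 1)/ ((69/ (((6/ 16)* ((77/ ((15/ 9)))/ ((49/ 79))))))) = -157439/ 109480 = -1.44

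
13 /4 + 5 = 8.25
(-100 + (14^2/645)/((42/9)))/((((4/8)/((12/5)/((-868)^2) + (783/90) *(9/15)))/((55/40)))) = -2904748235829/2024827000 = -1434.57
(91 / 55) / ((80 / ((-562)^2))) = 7185451 / 1100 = 6532.23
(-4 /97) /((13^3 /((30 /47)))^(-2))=-10662421081 /21825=-488541.63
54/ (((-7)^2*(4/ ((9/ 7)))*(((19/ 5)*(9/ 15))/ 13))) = 26325/ 13034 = 2.02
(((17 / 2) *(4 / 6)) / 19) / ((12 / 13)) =221 / 684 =0.32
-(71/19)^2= -5041/361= -13.96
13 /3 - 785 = -2342 /3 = -780.67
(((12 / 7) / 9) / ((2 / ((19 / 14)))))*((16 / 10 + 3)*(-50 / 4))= -2185 / 294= -7.43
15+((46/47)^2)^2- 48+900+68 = 4566979191/4879681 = 935.92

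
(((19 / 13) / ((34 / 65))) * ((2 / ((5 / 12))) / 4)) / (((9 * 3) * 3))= 19 / 459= 0.04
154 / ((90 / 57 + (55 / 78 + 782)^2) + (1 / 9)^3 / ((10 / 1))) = 7209722520 / 28681067231717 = 0.00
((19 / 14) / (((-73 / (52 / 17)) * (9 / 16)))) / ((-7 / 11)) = 86944 / 547281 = 0.16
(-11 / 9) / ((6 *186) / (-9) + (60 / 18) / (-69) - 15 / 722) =182666 / 18542621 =0.01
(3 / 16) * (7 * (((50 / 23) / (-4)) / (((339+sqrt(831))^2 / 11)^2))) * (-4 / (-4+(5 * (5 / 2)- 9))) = -324225080641 / 5773170499105275600+461614153 * sqrt(831) / 721646312388159450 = -0.00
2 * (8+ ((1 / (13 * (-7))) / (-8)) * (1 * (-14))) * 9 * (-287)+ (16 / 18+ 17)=-9643319 / 234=-41210.76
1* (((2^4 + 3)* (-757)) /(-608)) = 23.66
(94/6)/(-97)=-0.16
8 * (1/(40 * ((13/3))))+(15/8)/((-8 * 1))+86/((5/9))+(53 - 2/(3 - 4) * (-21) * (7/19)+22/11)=3068935/15808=194.14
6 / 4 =3 / 2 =1.50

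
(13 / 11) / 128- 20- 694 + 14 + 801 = 142221 / 1408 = 101.01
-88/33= -8/3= -2.67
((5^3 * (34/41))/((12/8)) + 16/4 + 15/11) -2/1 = 98051/1353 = 72.47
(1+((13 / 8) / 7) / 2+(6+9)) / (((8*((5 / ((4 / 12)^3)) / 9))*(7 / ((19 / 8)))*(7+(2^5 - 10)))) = 6859 / 4365312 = 0.00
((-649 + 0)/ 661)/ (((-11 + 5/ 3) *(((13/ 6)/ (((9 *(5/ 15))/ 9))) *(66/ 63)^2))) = 11151/ 756184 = 0.01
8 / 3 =2.67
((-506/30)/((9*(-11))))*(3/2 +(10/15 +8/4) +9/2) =598/405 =1.48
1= 1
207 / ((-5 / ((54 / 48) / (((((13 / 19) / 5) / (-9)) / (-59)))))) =-18795807 / 104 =-180728.91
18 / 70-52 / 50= -137 / 175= -0.78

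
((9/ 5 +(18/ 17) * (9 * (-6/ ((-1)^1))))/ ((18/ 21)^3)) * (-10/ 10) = -191051/ 2040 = -93.65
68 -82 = -14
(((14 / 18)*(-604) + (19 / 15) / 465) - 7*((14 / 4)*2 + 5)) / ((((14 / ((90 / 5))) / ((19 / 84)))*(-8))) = 24463013 / 1215200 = 20.13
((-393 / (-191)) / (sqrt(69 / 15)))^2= 772245 / 839063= 0.92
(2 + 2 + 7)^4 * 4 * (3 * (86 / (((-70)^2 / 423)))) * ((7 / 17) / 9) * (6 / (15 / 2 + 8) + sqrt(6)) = 2130441192 / 92225 + 177536766 * sqrt(6) / 2975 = 169276.77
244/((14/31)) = 3782/7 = 540.29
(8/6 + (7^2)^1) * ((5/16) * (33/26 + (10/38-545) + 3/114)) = -50671825/5928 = -8547.88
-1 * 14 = -14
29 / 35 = 0.83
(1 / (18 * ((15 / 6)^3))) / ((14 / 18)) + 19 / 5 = 3329 / 875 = 3.80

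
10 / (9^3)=10 / 729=0.01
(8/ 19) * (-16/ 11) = -128/ 209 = -0.61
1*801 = 801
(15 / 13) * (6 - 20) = -210 / 13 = -16.15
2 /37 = 0.05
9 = 9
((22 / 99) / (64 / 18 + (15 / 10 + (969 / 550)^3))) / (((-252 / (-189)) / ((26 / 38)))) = 3244312500 / 299416086239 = 0.01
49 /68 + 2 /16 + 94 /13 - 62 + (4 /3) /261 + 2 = -71873111 /1384344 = -51.92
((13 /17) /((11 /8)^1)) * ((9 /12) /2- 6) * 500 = -292500 /187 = -1564.17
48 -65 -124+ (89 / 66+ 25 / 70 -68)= -47885 / 231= -207.29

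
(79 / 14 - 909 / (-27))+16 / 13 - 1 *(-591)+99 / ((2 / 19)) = 429167 / 273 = 1572.04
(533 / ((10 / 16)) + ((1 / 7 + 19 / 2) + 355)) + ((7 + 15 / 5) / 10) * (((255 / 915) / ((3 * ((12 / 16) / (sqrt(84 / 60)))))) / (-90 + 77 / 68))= 85221 / 70 - 4624 * sqrt(35) / 16588035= 1217.44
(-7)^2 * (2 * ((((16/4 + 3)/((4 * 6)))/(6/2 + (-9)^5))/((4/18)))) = -343/157456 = -0.00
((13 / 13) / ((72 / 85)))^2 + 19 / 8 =3.77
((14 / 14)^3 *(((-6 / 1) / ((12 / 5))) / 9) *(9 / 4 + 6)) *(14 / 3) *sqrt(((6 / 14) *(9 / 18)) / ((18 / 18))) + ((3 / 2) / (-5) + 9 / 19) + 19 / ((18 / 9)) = 919 / 95 - 55 *sqrt(42) / 72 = 4.72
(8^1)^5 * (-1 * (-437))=14319616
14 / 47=0.30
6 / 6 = 1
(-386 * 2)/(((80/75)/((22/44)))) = -2895/8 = -361.88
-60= -60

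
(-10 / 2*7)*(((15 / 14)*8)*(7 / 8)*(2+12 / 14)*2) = -1500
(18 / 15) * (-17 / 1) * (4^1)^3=-6528 / 5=-1305.60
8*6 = 48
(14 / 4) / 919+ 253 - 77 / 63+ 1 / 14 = 14581534 / 57897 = 251.85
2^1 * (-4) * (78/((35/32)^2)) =-638976/1225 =-521.61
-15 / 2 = -7.50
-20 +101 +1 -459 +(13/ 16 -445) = -13139/ 16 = -821.19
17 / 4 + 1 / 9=157 / 36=4.36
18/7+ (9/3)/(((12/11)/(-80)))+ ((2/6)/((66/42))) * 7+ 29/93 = -1544140/7161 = -215.63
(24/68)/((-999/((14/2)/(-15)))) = 14/84915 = 0.00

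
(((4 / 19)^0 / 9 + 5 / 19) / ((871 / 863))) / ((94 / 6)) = 0.02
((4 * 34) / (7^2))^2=18496 / 2401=7.70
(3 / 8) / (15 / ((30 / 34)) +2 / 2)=0.02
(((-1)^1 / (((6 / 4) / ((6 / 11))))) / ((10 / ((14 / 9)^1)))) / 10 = -14 / 2475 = -0.01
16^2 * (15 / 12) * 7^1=2240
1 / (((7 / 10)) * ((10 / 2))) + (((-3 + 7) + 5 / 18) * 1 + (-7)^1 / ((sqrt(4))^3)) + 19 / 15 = 12487 / 2520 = 4.96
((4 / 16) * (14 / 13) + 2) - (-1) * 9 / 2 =88 / 13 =6.77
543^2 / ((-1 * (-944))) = 312.34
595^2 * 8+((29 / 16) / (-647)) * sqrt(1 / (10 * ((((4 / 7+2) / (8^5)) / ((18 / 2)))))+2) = 2832200 - 319 * sqrt(2370) / 51760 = 2832199.70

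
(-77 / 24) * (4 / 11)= -7 / 6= -1.17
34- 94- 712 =-772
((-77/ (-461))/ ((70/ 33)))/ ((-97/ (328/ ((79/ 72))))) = -4286304/ 17663215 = -0.24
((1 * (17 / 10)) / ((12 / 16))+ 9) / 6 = 1.88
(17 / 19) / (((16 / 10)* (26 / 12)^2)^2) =34425 / 2170636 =0.02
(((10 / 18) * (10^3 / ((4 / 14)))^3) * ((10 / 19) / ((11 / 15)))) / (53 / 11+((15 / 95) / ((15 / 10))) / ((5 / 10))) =10718750000000 / 3153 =3399540120.52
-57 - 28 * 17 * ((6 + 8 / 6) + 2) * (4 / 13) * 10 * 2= -1068463 / 39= -27396.49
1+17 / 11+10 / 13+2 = 760 / 143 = 5.31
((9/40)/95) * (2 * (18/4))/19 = 81/72200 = 0.00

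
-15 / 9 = -5 / 3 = -1.67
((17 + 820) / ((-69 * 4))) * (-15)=4185 / 92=45.49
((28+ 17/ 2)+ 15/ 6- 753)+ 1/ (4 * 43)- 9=-124355/ 172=-722.99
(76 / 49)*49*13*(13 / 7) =12844 / 7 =1834.86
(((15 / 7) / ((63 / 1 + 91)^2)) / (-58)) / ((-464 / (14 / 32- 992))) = -237975 / 71483439104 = -0.00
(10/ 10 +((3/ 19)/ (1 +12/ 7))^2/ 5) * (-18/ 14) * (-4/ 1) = 23473656/ 4561235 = 5.15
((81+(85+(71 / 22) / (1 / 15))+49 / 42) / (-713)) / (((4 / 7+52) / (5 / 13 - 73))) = 2938082 / 7035171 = 0.42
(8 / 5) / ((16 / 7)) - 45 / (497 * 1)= 3029 / 4970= 0.61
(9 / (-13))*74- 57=-1407 / 13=-108.23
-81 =-81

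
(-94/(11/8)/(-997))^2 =565504/120275089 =0.00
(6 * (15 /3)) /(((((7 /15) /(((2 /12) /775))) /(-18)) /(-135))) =7290 /217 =33.59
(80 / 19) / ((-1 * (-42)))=0.10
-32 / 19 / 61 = -32 / 1159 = -0.03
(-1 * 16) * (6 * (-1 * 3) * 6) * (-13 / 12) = -1872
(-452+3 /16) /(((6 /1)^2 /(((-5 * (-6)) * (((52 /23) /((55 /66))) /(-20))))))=93977 /1840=51.07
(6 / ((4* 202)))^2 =9 / 163216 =0.00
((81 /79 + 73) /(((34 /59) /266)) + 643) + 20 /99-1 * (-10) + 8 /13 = 3540562193 /101673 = 34823.03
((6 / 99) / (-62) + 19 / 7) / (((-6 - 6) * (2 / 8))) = -19430 / 21483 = -0.90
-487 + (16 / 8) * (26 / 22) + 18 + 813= 3810 / 11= 346.36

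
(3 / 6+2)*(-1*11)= -55 / 2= -27.50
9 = 9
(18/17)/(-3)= -6/17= -0.35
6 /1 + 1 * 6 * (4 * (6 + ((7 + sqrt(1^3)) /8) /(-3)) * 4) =550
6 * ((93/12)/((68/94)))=64.28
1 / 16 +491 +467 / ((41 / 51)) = 703209 / 656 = 1071.96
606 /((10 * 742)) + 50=185803 /3710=50.08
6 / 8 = 3 / 4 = 0.75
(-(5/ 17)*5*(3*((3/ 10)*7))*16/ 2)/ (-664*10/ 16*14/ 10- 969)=126/ 2635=0.05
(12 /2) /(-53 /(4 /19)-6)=-24 /1031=-0.02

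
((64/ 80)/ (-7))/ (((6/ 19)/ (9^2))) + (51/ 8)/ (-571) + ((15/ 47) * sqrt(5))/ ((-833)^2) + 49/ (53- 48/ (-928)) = -13972298621/ 491950760 + 15 * sqrt(5)/ 32612783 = -28.40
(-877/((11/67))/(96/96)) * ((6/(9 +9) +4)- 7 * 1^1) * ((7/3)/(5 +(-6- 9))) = -1645252/495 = -3323.74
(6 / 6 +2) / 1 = 3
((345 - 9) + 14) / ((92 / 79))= 13825 / 46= 300.54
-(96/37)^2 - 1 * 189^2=-48911265/1369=-35727.73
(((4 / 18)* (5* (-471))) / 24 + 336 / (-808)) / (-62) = 80797 / 225432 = 0.36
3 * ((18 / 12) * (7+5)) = 54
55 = 55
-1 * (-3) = 3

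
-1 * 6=-6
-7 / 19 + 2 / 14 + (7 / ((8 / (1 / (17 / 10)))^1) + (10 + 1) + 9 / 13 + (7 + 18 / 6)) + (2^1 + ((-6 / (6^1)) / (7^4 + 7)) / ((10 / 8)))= 606194207 / 25277980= 23.98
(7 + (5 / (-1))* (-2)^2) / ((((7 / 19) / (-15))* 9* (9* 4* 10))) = 247 / 1512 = 0.16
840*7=5880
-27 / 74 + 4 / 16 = -17 / 148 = -0.11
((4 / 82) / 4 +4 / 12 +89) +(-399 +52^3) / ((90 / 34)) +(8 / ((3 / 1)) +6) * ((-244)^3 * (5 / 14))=-1160045913583 / 25830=-44910798.05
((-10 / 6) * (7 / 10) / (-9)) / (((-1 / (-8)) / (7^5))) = 470596 / 27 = 17429.48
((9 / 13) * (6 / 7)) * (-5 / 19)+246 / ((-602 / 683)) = -20761833 / 74347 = -279.26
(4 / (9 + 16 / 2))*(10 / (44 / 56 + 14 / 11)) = 6160 / 5389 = 1.14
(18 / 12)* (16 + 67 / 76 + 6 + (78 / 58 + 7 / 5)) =847209 / 22040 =38.44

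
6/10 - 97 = -482/5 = -96.40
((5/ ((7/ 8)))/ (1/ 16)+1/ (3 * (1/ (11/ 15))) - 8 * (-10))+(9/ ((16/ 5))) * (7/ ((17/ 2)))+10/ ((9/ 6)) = 180.66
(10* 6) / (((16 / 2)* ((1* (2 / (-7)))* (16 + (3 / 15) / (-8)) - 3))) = -350 / 353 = -0.99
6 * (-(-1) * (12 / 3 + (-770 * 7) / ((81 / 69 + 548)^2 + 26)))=254148940 / 10637061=23.89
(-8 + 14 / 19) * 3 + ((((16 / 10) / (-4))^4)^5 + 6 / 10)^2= -3703098625458654592604152119131 / 172803993336856365203857421875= -21.43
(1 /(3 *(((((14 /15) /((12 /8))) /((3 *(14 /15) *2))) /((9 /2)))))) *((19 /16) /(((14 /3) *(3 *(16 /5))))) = 2565 /7168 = 0.36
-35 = -35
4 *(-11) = -44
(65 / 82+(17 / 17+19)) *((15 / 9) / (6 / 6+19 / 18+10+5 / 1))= 25575 / 12587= 2.03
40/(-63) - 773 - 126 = -56677/63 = -899.63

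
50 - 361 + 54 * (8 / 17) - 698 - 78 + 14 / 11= -198279 / 187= -1060.32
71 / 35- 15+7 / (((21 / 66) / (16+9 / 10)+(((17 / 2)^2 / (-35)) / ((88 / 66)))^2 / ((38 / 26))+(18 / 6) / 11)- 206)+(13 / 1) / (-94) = -97748304181107547 / 7436708080104730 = -13.14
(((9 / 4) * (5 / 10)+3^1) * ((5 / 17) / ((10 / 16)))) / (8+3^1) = 3 / 17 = 0.18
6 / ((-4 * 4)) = -3 / 8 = -0.38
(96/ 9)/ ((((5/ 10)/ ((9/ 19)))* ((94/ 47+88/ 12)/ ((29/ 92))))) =1044/ 3059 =0.34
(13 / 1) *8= 104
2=2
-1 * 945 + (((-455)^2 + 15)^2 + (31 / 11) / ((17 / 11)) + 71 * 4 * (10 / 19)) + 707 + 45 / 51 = 13845576369080 / 323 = 42865561514.18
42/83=0.51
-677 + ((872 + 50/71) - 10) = 13185/71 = 185.70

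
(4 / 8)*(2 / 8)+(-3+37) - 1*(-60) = 753 / 8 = 94.12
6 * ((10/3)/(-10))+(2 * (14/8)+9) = 21/2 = 10.50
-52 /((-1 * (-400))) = -13 /100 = -0.13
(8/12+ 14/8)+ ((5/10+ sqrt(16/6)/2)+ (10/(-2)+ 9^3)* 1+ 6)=sqrt(6)/3+ 8795/12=733.73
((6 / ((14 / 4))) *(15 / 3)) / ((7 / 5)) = 300 / 49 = 6.12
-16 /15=-1.07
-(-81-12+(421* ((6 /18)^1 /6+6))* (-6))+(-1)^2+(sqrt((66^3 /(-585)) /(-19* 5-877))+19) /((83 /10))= 22* sqrt(1430) /9711+3832763 /249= 15392.71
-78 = -78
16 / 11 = 1.45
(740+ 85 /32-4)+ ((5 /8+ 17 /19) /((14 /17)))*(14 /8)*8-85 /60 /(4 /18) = 460935 /608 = 758.12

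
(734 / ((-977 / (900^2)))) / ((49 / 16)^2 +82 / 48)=-91321344000 / 1663831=-54886.19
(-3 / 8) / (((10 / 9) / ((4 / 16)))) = -27 / 320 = -0.08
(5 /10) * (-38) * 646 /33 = -12274 /33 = -371.94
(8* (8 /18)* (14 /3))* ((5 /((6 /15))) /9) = 5600 /243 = 23.05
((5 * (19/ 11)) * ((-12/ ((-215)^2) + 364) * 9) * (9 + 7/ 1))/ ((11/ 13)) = 598463184384/ 1118645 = 534989.37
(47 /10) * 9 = 423 /10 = 42.30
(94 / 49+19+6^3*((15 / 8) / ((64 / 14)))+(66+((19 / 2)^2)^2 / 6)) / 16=3605669 / 37632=95.81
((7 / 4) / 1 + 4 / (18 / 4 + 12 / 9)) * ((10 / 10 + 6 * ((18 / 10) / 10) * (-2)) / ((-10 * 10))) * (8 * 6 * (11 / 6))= 108779 / 43750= 2.49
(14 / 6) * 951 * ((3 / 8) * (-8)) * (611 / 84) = -193687 / 4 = -48421.75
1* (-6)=-6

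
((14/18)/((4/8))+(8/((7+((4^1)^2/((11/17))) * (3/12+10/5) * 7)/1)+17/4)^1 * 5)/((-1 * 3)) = -3596221/470988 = -7.64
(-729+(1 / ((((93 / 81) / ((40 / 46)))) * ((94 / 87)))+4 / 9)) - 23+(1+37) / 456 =-905727443 / 1206396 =-750.77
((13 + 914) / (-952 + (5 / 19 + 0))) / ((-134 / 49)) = 863037 / 2423122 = 0.36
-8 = -8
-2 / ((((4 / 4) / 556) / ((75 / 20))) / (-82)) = 341940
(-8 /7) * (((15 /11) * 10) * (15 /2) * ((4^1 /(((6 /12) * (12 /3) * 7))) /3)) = -6000 /539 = -11.13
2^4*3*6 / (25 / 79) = 22752 / 25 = 910.08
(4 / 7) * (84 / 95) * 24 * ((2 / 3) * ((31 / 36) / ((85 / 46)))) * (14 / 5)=1277696 / 121125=10.55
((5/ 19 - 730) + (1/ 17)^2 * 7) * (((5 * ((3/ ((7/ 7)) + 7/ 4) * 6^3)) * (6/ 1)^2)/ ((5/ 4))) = -31157281152/ 289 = -107810661.43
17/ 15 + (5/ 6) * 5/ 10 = 31/ 20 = 1.55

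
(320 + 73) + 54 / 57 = 393.95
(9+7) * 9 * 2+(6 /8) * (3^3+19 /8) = 9921 /32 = 310.03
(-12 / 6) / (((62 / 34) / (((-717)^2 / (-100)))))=8739513 / 1550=5638.40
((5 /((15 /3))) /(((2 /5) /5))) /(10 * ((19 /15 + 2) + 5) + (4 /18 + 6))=9 /64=0.14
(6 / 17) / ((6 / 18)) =18 / 17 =1.06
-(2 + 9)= -11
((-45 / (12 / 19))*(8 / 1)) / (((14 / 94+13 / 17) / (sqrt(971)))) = -45543*sqrt(971) / 73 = -19440.54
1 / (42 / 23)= 23 / 42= 0.55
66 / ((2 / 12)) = 396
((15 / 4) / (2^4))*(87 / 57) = 435 / 1216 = 0.36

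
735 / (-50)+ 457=4423 / 10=442.30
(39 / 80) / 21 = 13 / 560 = 0.02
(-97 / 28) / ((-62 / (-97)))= -9409 / 1736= -5.42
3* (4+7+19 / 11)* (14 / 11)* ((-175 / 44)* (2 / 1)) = -514500 / 1331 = -386.55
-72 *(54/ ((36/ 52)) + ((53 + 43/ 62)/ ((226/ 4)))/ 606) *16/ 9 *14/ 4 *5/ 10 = -18545310896/ 1061409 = -17472.35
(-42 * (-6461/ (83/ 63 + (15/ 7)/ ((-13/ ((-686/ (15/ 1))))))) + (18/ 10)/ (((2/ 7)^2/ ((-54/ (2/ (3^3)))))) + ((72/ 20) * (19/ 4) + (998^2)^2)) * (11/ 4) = 1582932988076344619/ 580240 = 2728065952151.43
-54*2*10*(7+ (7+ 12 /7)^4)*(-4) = 59886639360 /2401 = 24942373.74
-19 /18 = -1.06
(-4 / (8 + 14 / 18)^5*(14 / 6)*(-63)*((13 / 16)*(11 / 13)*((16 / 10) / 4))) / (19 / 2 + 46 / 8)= 190964466 / 938502201695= 0.00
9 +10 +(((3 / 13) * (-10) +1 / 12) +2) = 2929 / 156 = 18.78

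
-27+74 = 47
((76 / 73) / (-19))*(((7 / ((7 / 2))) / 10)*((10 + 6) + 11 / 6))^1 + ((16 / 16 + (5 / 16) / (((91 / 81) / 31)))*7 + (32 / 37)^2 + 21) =27723421157 / 311803440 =88.91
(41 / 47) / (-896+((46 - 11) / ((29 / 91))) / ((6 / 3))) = -2378 / 2292801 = -0.00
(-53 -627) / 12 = -170 / 3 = -56.67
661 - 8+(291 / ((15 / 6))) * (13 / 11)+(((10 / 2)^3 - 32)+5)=48871 / 55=888.56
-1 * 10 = -10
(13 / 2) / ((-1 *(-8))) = 13 / 16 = 0.81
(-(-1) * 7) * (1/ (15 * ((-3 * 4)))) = -7/ 180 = -0.04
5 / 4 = 1.25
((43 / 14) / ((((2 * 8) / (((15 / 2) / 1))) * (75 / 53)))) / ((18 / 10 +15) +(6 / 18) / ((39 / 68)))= 266643 / 4555264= 0.06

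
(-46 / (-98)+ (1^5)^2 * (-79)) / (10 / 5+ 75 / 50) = -7696 / 343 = -22.44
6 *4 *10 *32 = 7680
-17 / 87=-0.20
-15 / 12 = -5 / 4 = -1.25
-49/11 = -4.45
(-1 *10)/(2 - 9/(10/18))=50/71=0.70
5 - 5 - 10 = -10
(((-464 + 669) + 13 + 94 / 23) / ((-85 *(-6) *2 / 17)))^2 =1630729 / 119025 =13.70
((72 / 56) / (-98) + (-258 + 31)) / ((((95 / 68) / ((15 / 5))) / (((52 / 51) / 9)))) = -16196024 / 293265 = -55.23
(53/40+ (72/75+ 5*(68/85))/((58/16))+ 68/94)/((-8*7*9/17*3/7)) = -15833579/58881600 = -0.27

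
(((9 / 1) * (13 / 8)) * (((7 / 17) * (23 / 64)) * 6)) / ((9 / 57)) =357903 / 4352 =82.24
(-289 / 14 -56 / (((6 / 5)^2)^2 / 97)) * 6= -2994034 / 189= -15841.45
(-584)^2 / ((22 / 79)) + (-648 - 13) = 1224040.09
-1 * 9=-9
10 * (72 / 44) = 180 / 11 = 16.36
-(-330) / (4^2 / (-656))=-13530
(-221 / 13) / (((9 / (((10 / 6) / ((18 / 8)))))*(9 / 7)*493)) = -0.00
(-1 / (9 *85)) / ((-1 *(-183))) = -1 / 139995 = -0.00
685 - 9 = 676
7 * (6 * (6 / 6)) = 42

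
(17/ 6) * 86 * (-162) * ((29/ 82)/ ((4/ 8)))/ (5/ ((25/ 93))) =-1907910/ 1271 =-1501.11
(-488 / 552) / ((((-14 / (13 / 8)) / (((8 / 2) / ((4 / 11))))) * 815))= 0.00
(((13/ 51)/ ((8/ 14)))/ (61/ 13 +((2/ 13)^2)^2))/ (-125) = -2599051/ 3417841500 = -0.00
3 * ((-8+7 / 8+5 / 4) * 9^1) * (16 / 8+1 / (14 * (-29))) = -1029159 / 3248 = -316.86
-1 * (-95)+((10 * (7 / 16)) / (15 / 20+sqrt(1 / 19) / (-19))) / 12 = 133 * sqrt(19) / 74058+9428693 / 98744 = 95.49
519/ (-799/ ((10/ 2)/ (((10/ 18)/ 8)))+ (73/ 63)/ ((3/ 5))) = -784728/ 13859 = -56.62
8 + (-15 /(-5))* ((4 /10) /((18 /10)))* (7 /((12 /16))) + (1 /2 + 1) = 283 /18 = 15.72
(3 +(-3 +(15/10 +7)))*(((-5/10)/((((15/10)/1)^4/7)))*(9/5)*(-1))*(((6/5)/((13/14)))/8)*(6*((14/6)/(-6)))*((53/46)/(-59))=309043/3969225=0.08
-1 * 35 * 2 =-70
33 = 33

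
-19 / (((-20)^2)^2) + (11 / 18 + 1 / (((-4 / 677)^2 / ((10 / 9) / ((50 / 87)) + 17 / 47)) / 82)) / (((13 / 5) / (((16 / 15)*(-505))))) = -2948033181615033443 / 2639520000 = -1116882304.97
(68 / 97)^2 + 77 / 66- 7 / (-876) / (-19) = 259599955 / 156603396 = 1.66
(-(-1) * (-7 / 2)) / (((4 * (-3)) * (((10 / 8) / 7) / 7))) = 343 / 30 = 11.43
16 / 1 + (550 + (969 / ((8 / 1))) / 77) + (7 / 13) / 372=422697703 / 744744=567.57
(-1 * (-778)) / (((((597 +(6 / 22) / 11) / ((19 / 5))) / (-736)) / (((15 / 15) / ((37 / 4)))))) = -394.01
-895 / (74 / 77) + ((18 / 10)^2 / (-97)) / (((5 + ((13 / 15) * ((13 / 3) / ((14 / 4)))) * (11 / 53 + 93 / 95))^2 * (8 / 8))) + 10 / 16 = -71489273027769216975 / 76815702029905544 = -930.66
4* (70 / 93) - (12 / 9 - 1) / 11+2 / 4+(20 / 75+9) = 130403 / 10230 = 12.75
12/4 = 3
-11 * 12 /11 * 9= -108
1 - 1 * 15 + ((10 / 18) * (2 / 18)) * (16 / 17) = -19198 / 1377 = -13.94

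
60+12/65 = 3912/65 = 60.18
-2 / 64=-1 / 32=-0.03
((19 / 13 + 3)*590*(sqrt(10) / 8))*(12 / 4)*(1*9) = 28093.80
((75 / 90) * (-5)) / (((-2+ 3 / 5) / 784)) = 7000 / 3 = 2333.33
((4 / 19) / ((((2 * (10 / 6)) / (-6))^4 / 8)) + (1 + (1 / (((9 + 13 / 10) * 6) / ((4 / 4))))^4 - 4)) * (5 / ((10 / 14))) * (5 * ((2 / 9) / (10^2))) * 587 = 670.23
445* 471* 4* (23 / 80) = 964137 / 4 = 241034.25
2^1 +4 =6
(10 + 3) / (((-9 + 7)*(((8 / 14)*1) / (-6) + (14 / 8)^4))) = -34944 / 49909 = -0.70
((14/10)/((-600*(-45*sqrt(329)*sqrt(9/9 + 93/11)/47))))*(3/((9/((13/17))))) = sqrt(94094)/27540000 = 0.00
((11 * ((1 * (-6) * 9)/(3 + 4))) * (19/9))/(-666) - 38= -29317/777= -37.73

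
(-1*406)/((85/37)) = -15022/85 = -176.73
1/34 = 0.03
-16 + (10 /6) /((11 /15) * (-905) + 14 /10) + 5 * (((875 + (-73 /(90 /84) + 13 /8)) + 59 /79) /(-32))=-42927226411 /301357824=-142.45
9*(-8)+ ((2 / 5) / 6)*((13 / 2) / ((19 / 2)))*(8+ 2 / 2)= -6801 / 95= -71.59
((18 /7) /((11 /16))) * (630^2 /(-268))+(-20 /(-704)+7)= -65235521 /11792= -5532.18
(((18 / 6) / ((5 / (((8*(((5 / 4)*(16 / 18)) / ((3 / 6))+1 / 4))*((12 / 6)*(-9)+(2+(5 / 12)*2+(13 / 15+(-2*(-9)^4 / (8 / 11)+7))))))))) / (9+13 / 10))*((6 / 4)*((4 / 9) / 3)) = -64258178 / 13905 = -4621.23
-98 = -98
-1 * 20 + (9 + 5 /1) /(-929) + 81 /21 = -105075 /6503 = -16.16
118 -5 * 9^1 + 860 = 933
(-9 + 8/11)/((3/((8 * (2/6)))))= -728/99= -7.35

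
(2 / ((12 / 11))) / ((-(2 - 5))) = 11 / 18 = 0.61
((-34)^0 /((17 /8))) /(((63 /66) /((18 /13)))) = 1056 /1547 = 0.68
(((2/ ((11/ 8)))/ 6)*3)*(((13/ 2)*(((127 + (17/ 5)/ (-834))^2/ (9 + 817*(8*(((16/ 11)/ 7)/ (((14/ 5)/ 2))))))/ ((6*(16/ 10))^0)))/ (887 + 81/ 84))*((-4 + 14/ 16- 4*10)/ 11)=-113683243675001/ 330665705811930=-0.34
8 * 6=48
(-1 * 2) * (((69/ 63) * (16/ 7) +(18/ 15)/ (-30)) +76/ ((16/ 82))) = -2880931/ 3675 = -783.93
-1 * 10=-10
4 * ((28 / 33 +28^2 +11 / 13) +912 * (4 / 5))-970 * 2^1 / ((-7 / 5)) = 111815096 / 15015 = 7446.89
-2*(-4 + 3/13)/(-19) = -98/247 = -0.40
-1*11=-11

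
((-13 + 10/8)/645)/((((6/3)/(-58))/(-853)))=-1162639/2580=-450.64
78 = 78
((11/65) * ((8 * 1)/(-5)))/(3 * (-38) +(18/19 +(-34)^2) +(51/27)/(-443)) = -6666264/25676972425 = -0.00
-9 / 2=-4.50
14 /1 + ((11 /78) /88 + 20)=21217 /624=34.00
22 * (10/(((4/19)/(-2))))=-2090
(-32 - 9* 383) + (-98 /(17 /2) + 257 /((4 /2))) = -114309 /34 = -3362.03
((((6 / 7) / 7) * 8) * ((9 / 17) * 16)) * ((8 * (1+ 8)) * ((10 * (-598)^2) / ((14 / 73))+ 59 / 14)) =1325670147072 / 119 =11140085269.51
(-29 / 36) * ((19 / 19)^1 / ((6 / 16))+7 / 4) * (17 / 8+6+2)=-4611 / 128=-36.02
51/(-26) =-51/26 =-1.96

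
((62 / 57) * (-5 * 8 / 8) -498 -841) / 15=-76633 / 855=-89.63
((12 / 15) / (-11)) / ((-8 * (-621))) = -0.00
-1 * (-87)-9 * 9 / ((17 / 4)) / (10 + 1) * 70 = -6411 / 187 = -34.28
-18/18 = -1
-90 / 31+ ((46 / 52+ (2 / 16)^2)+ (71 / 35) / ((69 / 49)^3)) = -54078001021 / 42364520640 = -1.28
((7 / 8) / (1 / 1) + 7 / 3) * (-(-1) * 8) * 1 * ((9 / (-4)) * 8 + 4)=-1078 / 3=-359.33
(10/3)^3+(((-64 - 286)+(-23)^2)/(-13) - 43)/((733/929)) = -8982254/257283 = -34.91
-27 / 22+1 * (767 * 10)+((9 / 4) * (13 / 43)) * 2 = 7670.13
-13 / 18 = -0.72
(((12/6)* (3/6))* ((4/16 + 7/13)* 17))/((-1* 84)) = -697/4368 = -0.16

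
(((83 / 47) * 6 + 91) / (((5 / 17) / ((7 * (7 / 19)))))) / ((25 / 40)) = 1272824 / 893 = 1425.33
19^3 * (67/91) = 459553/91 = 5050.03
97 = 97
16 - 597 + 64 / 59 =-34215 / 59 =-579.92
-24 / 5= -4.80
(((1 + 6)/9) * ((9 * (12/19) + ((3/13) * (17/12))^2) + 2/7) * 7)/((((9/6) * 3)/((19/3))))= 5099297/109512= 46.56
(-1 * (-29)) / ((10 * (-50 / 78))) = -1131 / 250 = -4.52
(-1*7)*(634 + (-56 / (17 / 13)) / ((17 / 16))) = -1201046 / 289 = -4155.87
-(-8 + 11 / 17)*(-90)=-11250 / 17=-661.76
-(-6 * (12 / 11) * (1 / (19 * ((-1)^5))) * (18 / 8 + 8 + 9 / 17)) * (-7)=92358 / 3553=25.99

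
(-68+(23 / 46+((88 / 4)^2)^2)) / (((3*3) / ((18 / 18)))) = 468377 / 18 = 26020.94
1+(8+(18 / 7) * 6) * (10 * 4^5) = 1679367 / 7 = 239909.57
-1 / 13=-0.08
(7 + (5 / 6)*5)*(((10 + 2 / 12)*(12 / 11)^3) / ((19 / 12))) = 2354112 / 25289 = 93.09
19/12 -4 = -29/12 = -2.42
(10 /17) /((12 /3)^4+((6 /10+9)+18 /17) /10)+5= 546515 /109253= 5.00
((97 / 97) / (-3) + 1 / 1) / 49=2 / 147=0.01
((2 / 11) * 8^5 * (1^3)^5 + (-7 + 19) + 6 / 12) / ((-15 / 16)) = -1050776 / 165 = -6368.34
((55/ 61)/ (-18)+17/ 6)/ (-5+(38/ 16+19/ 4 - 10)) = -12224/ 34587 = -0.35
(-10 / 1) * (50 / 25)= -20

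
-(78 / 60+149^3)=-33079503 / 10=-3307950.30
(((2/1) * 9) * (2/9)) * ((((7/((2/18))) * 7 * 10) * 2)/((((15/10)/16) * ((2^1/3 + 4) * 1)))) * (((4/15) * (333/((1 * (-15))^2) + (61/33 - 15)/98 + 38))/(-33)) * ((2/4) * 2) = -232675328/9075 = -25639.15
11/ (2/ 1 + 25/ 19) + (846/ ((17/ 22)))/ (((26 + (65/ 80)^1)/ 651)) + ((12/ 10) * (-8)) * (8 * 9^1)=1802619617/ 69615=25894.13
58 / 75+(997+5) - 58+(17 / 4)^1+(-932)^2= 869573.02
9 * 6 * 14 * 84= 63504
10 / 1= 10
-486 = -486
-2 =-2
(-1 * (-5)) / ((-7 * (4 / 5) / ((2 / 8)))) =-25 / 112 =-0.22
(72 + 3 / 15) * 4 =1444 / 5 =288.80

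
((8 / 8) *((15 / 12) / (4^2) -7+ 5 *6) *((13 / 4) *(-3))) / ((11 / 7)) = -403221 / 2816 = -143.19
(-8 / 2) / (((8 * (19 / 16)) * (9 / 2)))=-16 / 171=-0.09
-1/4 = -0.25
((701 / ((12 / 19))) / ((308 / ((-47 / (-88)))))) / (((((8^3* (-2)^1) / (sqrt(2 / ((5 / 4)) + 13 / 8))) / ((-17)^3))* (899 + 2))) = 180911977* sqrt(1290) / 353037189120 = 0.02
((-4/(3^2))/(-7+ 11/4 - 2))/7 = 16/1575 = 0.01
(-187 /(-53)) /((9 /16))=2992 /477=6.27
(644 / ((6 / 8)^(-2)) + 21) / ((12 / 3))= 1533 / 16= 95.81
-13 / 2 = -6.50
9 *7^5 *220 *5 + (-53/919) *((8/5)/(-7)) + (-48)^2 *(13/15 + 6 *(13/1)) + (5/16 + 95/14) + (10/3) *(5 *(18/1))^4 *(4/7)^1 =150039403628641/514640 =291542444.48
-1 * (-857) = 857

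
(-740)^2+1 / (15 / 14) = 8214014 / 15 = 547600.93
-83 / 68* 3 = -3.66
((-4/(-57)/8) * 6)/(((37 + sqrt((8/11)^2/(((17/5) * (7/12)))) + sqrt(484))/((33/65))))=0.00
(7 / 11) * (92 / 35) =92 / 55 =1.67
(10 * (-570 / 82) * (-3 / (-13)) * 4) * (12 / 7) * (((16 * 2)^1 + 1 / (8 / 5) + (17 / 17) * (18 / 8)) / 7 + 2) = -20058300 / 26117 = -768.02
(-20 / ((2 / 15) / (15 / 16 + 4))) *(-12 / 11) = 17775 / 22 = 807.95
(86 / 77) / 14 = 43 / 539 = 0.08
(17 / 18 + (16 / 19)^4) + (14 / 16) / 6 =29897581 / 18766224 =1.59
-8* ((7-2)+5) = -80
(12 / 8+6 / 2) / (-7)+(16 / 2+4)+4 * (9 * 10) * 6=2171.36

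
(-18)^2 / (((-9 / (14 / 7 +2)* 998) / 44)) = -3168 / 499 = -6.35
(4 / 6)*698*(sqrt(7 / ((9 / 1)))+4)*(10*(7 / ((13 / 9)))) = 97720*sqrt(7) / 13+1172640 / 13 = 110090.99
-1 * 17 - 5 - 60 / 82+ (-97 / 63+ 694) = 669.73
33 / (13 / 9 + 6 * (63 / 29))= 8613 / 3779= 2.28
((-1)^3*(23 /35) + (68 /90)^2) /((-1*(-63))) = -1223 /893025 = -0.00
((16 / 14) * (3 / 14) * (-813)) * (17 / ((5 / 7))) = -165852 / 35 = -4738.63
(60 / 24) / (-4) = -0.62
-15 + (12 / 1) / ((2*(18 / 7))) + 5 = -23 / 3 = -7.67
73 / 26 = 2.81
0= 0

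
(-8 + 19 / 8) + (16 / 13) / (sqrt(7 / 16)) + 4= -13 / 8 + 64*sqrt(7) / 91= 0.24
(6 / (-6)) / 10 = -1 / 10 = -0.10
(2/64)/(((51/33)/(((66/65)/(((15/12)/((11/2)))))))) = 3993/44200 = 0.09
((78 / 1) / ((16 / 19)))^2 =549081 / 64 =8579.39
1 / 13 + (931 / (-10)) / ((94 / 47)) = -46.47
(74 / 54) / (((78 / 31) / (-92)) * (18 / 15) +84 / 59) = 7782395 / 7899039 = 0.99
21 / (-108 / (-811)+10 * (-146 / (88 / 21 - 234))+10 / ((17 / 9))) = 232876217 / 130636616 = 1.78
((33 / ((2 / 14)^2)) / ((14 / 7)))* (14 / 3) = 3773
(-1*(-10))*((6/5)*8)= 96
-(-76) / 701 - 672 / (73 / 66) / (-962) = 18213964 / 24614213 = 0.74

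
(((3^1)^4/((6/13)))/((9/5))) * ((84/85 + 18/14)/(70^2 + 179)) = 0.04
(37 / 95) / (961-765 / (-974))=36038 / 88994005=0.00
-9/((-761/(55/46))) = 495/35006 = 0.01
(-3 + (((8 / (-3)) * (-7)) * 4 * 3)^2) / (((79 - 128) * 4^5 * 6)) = -50173 / 301056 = -0.17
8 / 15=0.53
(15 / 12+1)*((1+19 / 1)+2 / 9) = 91 / 2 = 45.50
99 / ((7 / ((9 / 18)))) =99 / 14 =7.07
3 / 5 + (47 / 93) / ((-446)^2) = 55497799 / 92495940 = 0.60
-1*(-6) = 6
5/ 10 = 1/ 2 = 0.50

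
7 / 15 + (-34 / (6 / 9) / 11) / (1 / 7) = -5278 / 165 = -31.99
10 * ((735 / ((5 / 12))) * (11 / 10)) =19404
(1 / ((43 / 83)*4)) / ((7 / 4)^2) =332 / 2107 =0.16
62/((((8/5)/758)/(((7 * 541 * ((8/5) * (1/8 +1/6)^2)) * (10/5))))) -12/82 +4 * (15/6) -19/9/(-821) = 73387052331587/2423592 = 30280283.29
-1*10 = -10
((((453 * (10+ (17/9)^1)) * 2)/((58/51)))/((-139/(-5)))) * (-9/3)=-4120035/4031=-1022.09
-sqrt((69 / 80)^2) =-69 / 80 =-0.86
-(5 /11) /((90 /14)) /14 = -1 /198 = -0.01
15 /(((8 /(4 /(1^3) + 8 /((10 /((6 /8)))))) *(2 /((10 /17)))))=345 /136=2.54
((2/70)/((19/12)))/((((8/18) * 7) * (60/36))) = 81/23275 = 0.00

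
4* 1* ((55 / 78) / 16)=55 / 312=0.18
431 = 431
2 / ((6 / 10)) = 10 / 3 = 3.33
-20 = -20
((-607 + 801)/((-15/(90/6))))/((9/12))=-776/3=-258.67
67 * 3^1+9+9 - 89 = 130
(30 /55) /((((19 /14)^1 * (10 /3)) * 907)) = 126 /947815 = 0.00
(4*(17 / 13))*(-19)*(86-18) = -87856 / 13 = -6758.15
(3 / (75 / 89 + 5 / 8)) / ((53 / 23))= 49128 / 55385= 0.89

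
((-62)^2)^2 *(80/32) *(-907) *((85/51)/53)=-167526709400/159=-1053627103.14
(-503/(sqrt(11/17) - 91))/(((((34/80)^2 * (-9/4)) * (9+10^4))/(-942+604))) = 544044800 * sqrt(187)/1832309425647+49508076800/107782907391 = 0.46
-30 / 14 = -15 / 7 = -2.14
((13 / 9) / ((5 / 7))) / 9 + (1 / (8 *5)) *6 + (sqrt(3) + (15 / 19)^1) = 35833 / 30780 + sqrt(3) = 2.90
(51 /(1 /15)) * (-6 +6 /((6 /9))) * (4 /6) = 1530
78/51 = 26/17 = 1.53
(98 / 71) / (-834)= -49 / 29607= -0.00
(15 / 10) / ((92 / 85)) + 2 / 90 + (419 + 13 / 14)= 421.34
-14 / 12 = -7 / 6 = -1.17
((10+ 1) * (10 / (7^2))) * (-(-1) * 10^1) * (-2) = -44.90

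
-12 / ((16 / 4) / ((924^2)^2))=-2186800374528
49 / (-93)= -49 / 93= -0.53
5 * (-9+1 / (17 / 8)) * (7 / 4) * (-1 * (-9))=-671.69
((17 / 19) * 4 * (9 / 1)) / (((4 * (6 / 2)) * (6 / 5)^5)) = 53125 / 49248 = 1.08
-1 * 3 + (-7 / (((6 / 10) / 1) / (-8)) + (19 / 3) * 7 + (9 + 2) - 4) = 425 / 3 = 141.67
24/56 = 3/7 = 0.43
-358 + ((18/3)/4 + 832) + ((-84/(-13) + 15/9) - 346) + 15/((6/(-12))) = 107.63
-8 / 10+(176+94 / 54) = 23887 / 135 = 176.94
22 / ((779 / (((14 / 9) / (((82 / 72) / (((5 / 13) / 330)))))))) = 56 / 1245621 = 0.00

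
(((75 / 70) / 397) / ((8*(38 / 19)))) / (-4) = -15 / 355712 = -0.00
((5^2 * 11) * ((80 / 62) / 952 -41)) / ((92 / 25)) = -259950625 / 84847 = -3063.76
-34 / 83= -0.41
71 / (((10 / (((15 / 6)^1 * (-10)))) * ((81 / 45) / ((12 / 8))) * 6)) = -1775 / 72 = -24.65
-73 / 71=-1.03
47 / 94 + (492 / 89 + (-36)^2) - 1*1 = 231583 / 178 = 1301.03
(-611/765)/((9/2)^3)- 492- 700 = -664765408/557685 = -1192.01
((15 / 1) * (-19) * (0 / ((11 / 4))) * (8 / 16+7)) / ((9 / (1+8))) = 0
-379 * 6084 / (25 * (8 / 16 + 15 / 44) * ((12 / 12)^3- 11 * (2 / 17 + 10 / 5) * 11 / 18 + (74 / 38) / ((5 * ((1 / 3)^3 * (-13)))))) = 23667613112 / 3030485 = 7809.84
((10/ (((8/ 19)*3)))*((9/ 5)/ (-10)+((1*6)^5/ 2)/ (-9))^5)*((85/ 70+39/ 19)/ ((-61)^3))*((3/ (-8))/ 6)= -194972710468384929518361/ 1815848000000000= -107372814.50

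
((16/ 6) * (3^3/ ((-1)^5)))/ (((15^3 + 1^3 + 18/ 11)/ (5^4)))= -247500/ 18577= -13.32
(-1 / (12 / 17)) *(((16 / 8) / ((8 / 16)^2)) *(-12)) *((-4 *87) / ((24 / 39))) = -76908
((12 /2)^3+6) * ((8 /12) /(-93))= -148 /93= -1.59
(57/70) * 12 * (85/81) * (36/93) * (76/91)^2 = 14925184/5390931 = 2.77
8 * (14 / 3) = 112 / 3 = 37.33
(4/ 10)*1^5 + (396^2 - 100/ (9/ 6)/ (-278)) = 326962694/ 2085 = 156816.64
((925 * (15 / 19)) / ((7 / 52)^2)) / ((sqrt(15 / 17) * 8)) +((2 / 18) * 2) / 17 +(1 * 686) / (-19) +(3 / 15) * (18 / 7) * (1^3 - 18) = -4561742 / 101745 +312650 * sqrt(255) / 931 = 5317.81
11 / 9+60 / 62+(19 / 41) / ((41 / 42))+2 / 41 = 1272611 / 468999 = 2.71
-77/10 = -7.70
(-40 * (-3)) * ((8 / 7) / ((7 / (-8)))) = -7680 / 49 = -156.73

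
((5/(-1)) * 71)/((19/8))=-2840/19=-149.47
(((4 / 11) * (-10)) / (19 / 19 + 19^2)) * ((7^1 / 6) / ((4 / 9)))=-0.03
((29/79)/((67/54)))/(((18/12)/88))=91872/5293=17.36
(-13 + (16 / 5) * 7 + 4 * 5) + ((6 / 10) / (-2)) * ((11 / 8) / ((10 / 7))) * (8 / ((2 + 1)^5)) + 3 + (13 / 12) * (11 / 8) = 2195429 / 64800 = 33.88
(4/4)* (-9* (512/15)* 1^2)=-1536/5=-307.20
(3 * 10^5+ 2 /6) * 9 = 2700003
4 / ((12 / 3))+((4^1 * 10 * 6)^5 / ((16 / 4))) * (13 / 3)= 862617600001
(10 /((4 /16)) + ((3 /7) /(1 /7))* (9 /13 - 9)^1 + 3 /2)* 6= 1293 /13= 99.46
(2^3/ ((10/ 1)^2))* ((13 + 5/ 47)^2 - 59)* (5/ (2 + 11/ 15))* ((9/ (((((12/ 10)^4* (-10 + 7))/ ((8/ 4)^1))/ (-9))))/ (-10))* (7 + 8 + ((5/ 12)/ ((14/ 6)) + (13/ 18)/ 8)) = -479285359375/ 730348416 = -656.24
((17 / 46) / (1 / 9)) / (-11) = -153 / 506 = -0.30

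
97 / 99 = 0.98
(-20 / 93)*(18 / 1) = -120 / 31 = -3.87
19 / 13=1.46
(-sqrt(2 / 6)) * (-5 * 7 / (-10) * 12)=-14 * sqrt(3)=-24.25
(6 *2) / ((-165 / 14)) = -56 / 55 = -1.02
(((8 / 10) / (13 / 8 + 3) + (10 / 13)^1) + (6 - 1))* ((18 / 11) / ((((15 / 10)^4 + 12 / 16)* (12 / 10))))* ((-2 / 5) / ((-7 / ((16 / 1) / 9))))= 236032 / 1666665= 0.14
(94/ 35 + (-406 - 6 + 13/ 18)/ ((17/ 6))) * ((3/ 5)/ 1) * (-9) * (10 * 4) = 18310392/ 595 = 30773.77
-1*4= -4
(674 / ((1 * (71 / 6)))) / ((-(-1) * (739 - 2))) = 4044 / 52327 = 0.08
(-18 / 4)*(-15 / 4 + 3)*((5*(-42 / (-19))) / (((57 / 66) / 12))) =187110 / 361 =518.31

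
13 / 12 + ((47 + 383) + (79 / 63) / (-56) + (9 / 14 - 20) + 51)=1632419 / 3528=462.70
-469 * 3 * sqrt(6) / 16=-1407 * sqrt(6) / 16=-215.40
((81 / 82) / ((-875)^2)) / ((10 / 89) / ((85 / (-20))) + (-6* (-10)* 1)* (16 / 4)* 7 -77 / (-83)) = 1130211 / 1472470746906250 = 0.00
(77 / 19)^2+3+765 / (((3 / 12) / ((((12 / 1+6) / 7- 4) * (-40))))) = 441913084 / 2527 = 174876.57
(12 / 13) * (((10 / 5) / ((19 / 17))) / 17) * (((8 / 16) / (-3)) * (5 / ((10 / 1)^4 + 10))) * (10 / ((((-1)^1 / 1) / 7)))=0.00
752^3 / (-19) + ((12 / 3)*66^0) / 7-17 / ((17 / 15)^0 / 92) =-2977020992 / 133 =-22383616.48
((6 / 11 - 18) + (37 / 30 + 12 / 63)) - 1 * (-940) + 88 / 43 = 91981147 / 99330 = 926.02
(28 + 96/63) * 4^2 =9920/21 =472.38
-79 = -79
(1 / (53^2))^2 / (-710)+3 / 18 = 1400560376 / 8403362265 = 0.17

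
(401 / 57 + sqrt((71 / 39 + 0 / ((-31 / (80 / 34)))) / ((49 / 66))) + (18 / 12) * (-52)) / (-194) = 4045 / 11058 - sqrt(20306) / 17654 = 0.36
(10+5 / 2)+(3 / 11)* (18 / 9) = 287 / 22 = 13.05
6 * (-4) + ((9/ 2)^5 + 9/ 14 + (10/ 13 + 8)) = 5330979/ 2912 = 1830.69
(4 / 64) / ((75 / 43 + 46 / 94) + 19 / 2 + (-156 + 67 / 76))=-38399 / 88093372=-0.00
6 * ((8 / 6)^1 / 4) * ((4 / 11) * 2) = 16 / 11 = 1.45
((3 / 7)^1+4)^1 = 31 / 7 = 4.43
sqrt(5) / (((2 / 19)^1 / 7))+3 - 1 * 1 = 2+133 * sqrt(5) / 2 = 150.70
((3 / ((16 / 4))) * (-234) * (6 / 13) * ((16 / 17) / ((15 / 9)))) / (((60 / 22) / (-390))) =555984 / 85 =6540.99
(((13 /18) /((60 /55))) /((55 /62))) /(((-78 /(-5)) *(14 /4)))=31 /2268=0.01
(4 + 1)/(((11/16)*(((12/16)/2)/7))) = 4480/33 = 135.76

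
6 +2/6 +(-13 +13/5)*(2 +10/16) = -629/30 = -20.97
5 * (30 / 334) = 75 / 167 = 0.45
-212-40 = -252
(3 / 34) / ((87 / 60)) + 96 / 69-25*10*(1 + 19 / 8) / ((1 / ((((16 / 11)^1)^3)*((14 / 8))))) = -68556355754 / 15092209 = -4542.50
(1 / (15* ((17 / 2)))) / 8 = 1 / 1020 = 0.00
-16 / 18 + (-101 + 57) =-404 / 9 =-44.89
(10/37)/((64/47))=235/1184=0.20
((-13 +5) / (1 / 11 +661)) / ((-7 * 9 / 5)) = 55 / 57267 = 0.00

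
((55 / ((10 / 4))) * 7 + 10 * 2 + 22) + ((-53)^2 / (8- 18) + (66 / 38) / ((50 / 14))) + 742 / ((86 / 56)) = 16288901 / 40850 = 398.75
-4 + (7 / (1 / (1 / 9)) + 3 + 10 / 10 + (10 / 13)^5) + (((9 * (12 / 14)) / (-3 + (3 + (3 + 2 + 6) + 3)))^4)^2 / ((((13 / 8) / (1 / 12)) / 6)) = 116574111862184566927 / 111052390409809776837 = 1.05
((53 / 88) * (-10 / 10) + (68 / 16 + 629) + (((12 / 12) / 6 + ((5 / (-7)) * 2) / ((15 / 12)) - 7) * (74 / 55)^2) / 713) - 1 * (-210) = 61064640227 / 72469320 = 842.63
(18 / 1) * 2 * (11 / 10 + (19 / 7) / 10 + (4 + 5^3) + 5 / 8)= 330111 / 70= 4715.87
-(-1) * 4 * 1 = 4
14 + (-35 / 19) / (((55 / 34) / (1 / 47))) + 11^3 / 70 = 22684293 / 687610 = 32.99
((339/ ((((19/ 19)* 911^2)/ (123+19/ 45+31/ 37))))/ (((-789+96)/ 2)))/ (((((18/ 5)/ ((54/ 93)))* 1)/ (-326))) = 15243048668/ 1979040405573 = 0.01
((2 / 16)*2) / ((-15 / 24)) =-2 / 5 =-0.40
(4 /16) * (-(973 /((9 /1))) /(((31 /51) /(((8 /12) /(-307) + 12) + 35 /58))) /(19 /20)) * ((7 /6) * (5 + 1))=-389701411225 /94389606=-4128.65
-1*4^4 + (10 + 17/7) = -1705/7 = -243.57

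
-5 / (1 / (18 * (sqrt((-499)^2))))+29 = -44881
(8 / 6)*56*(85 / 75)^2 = 64736 / 675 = 95.91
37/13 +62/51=2693/663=4.06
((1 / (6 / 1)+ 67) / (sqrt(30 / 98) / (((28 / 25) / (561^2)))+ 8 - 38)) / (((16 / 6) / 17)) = 32898502 / 61905815095665+ 11739058331 * sqrt(15) / 16508217358844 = 0.00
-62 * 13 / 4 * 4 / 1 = -806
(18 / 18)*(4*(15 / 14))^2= 900 / 49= 18.37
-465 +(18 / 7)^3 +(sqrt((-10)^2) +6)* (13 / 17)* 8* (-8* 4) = -20876335 / 5831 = -3580.23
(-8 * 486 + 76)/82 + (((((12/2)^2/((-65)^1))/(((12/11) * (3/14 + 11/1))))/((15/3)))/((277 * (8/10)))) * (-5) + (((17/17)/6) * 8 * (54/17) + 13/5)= -156251431911/3940538290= -39.65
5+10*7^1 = 75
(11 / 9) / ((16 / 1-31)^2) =11 / 2025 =0.01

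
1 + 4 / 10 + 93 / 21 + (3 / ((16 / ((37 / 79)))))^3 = 412023366861 / 70682071040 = 5.83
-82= -82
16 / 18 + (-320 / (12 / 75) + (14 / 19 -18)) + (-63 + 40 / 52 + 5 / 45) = -513388 / 247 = -2078.49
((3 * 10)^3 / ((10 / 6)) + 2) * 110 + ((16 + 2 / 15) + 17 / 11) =294069217 / 165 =1782237.68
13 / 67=0.19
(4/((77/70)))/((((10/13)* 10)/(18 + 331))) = 9074/55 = 164.98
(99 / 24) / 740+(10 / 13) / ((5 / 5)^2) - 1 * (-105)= 8140429 / 76960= 105.77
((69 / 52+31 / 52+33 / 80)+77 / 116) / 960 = 90461 / 28953600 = 0.00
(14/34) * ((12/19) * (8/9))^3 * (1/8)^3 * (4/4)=448/3148281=0.00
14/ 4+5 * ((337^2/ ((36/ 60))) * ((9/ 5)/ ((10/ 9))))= 1533185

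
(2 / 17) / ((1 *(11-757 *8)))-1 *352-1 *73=-43675127 / 102765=-425.00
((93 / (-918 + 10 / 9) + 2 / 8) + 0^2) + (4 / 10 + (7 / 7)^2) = 31947 / 20630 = 1.55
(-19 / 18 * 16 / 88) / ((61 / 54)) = -114 / 671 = -0.17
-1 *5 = -5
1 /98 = 0.01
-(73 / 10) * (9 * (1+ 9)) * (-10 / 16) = 3285 / 8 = 410.62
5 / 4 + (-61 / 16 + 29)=423 / 16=26.44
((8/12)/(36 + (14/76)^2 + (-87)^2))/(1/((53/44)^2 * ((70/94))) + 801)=283933720/2597427411004149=0.00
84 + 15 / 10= 171 / 2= 85.50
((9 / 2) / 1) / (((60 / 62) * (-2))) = -2.32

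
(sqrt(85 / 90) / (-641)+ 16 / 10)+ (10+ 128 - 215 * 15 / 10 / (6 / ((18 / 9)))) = 321 / 10 - sqrt(34) / 3846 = 32.10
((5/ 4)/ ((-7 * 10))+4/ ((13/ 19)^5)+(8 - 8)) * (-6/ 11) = -1662824649/ 114358244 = -14.54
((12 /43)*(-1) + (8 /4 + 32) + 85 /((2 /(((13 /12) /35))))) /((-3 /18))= -253103 /1204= -210.22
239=239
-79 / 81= -0.98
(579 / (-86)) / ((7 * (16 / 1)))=-579 / 9632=-0.06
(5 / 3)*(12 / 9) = 20 / 9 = 2.22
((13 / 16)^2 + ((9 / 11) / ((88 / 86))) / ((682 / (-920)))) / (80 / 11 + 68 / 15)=-66302565 / 1870578688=-0.04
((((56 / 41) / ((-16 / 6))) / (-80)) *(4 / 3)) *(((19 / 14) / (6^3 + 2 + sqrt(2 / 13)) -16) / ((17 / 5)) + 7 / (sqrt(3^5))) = -0.04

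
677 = 677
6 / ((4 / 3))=9 / 2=4.50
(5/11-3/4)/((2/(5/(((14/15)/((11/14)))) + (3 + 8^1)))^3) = -31306649803/240945152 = -129.93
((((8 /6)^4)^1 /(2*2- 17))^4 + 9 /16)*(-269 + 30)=-2660986819072535 /19671318375696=-135.27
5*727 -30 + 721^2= 523446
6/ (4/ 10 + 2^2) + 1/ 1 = 2.36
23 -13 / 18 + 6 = 509 / 18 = 28.28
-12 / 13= -0.92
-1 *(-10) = 10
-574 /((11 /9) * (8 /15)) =-38745 /44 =-880.57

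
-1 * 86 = -86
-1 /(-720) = 1 /720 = 0.00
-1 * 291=-291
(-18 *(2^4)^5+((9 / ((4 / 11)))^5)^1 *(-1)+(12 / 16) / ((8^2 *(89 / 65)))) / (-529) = 2566515545679 / 48210944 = 53235.12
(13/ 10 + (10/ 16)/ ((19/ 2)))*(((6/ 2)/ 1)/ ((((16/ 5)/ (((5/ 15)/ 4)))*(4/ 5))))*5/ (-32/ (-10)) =64875/ 311296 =0.21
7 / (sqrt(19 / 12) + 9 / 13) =-9828 / 2239 + 2366* sqrt(57) / 2239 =3.59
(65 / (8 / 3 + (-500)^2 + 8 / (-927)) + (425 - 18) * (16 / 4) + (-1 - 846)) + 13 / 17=3079991270895 / 3939791888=781.76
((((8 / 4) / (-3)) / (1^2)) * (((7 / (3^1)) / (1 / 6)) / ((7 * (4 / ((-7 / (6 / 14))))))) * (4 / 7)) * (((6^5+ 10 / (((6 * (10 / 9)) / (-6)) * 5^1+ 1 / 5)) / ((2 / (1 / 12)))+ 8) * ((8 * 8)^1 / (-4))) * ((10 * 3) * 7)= -2508588320 / 723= -3469693.39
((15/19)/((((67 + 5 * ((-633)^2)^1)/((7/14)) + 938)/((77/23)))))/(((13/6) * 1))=495/1626373723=0.00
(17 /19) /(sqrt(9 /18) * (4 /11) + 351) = 722007 /283238947-374 * sqrt(2) /283238947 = 0.00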